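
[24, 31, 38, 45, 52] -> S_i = 24 + 7*i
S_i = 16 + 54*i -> [16, 70, 124, 178, 232]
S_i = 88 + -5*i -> [88, 83, 78, 73, 68]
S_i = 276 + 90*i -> [276, 366, 456, 546, 636]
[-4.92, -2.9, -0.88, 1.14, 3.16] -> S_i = -4.92 + 2.02*i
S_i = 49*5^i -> [49, 245, 1225, 6125, 30625]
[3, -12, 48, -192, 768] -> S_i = 3*-4^i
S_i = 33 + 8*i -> [33, 41, 49, 57, 65]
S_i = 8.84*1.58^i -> [8.84, 13.97, 22.07, 34.87, 55.09]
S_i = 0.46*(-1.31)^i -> [0.46, -0.6, 0.79, -1.03, 1.35]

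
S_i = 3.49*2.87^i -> [3.49, 10.02, 28.75, 82.5, 236.78]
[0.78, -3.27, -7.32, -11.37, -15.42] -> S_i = 0.78 + -4.05*i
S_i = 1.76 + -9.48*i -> [1.76, -7.72, -17.2, -26.68, -36.16]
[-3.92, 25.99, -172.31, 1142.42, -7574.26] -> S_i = -3.92*(-6.63)^i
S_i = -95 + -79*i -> [-95, -174, -253, -332, -411]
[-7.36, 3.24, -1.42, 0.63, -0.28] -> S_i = -7.36*(-0.44)^i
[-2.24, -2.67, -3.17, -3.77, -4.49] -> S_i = -2.24*1.19^i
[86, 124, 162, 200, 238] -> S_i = 86 + 38*i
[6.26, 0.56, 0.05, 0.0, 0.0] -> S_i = 6.26*0.09^i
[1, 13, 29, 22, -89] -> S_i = Random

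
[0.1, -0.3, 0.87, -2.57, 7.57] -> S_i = 0.10*(-2.95)^i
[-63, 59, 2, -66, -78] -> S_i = Random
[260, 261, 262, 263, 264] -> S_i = 260 + 1*i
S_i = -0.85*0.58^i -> [-0.85, -0.49, -0.29, -0.17, -0.1]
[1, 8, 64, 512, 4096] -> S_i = 1*8^i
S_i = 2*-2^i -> [2, -4, 8, -16, 32]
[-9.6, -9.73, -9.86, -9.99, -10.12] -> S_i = -9.60 + -0.13*i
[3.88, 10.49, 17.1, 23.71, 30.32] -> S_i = 3.88 + 6.61*i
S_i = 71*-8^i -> [71, -568, 4544, -36352, 290816]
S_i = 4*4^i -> [4, 16, 64, 256, 1024]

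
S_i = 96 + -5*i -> [96, 91, 86, 81, 76]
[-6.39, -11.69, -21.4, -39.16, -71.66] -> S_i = -6.39*1.83^i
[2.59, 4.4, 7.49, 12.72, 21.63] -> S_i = 2.59*1.70^i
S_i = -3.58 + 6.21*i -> [-3.58, 2.63, 8.84, 15.05, 21.26]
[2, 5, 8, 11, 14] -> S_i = 2 + 3*i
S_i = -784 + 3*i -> [-784, -781, -778, -775, -772]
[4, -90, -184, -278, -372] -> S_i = 4 + -94*i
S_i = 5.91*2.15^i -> [5.91, 12.71, 27.32, 58.74, 126.28]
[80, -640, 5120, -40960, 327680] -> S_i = 80*-8^i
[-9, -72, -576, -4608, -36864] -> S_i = -9*8^i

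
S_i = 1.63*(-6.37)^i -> [1.63, -10.38, 66.14, -421.31, 2683.77]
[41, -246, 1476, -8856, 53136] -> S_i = 41*-6^i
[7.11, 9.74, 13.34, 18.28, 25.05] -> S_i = 7.11*1.37^i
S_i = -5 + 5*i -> [-5, 0, 5, 10, 15]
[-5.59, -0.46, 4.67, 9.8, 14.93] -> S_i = -5.59 + 5.13*i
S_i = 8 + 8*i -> [8, 16, 24, 32, 40]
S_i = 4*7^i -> [4, 28, 196, 1372, 9604]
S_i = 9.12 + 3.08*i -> [9.12, 12.2, 15.28, 18.36, 21.44]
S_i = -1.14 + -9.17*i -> [-1.14, -10.31, -19.48, -28.65, -37.82]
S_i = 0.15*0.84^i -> [0.15, 0.13, 0.11, 0.09, 0.07]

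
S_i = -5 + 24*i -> [-5, 19, 43, 67, 91]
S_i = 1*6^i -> [1, 6, 36, 216, 1296]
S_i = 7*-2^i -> [7, -14, 28, -56, 112]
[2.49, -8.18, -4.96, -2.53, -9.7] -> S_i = Random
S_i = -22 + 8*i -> [-22, -14, -6, 2, 10]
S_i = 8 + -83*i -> [8, -75, -158, -241, -324]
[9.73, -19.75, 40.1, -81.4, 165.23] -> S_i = 9.73*(-2.03)^i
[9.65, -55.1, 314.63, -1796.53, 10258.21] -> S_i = 9.65*(-5.71)^i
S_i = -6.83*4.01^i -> [-6.83, -27.39, -109.83, -440.41, -1766.03]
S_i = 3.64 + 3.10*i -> [3.64, 6.74, 9.84, 12.94, 16.04]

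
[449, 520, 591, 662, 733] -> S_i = 449 + 71*i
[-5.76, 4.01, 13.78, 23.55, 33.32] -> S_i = -5.76 + 9.77*i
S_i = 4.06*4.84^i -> [4.06, 19.65, 95.11, 460.32, 2227.96]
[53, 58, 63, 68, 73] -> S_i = 53 + 5*i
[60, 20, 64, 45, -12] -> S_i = Random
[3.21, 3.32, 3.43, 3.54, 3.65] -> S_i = 3.21 + 0.11*i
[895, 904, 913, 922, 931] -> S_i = 895 + 9*i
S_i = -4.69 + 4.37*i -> [-4.69, -0.32, 4.05, 8.42, 12.79]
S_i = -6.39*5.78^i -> [-6.39, -36.93, -213.48, -1233.91, -7132.01]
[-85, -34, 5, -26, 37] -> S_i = Random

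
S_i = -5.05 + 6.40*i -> [-5.05, 1.35, 7.75, 14.15, 20.55]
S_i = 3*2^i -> [3, 6, 12, 24, 48]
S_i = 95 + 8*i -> [95, 103, 111, 119, 127]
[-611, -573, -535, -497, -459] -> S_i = -611 + 38*i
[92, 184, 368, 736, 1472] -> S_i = 92*2^i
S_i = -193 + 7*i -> [-193, -186, -179, -172, -165]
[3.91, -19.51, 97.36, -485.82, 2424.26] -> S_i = 3.91*(-4.99)^i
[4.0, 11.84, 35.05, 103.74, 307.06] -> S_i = 4.00*2.96^i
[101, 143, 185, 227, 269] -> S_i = 101 + 42*i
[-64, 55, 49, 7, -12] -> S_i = Random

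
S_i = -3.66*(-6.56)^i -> [-3.66, 24.01, -157.5, 1033.22, -6777.92]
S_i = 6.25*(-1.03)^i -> [6.25, -6.44, 6.63, -6.83, 7.03]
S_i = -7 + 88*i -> [-7, 81, 169, 257, 345]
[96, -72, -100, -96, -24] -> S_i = Random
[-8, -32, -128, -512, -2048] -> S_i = -8*4^i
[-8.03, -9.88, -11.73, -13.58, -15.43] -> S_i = -8.03 + -1.85*i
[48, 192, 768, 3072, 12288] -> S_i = 48*4^i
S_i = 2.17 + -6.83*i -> [2.17, -4.66, -11.49, -18.32, -25.15]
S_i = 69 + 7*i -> [69, 76, 83, 90, 97]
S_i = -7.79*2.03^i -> [-7.79, -15.81, -32.1, -65.17, -132.29]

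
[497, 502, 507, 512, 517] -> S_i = 497 + 5*i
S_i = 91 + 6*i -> [91, 97, 103, 109, 115]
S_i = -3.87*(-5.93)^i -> [-3.87, 22.95, -136.09, 807.0, -4785.53]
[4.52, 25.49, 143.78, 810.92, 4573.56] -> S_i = 4.52*5.64^i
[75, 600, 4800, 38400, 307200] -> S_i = 75*8^i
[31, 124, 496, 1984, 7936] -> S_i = 31*4^i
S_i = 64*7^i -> [64, 448, 3136, 21952, 153664]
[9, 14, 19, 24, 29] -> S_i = 9 + 5*i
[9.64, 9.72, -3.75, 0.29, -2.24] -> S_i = Random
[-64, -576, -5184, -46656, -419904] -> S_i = -64*9^i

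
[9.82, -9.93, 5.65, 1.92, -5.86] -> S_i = Random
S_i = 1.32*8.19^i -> [1.32, 10.81, 88.54, 725.15, 5938.95]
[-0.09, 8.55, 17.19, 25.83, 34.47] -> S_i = -0.09 + 8.64*i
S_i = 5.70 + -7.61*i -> [5.7, -1.91, -9.52, -17.13, -24.74]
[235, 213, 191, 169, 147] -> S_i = 235 + -22*i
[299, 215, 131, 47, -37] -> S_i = 299 + -84*i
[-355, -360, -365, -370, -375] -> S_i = -355 + -5*i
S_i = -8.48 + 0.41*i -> [-8.48, -8.07, -7.66, -7.25, -6.84]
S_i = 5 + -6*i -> [5, -1, -7, -13, -19]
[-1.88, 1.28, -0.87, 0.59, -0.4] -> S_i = -1.88*(-0.68)^i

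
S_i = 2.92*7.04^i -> [2.92, 20.56, 144.72, 1018.83, 7172.55]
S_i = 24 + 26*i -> [24, 50, 76, 102, 128]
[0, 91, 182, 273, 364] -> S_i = 0 + 91*i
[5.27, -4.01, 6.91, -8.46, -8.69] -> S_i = Random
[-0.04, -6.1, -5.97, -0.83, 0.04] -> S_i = Random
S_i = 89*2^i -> [89, 178, 356, 712, 1424]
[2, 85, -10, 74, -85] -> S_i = Random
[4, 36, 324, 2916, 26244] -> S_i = 4*9^i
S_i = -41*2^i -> [-41, -82, -164, -328, -656]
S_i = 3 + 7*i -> [3, 10, 17, 24, 31]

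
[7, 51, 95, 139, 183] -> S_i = 7 + 44*i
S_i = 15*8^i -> [15, 120, 960, 7680, 61440]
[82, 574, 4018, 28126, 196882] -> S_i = 82*7^i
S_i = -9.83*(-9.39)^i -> [-9.83, 92.3, -866.73, 8138.61, -76421.56]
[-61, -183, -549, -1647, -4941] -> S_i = -61*3^i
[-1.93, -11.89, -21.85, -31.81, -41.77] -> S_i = -1.93 + -9.96*i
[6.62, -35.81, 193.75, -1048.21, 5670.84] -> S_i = 6.62*(-5.41)^i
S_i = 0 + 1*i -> [0, 1, 2, 3, 4]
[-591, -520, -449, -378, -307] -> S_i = -591 + 71*i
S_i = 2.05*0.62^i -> [2.05, 1.27, 0.79, 0.49, 0.3]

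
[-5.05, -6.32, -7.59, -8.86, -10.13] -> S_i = -5.05 + -1.27*i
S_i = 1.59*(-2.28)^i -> [1.59, -3.63, 8.27, -18.85, 42.97]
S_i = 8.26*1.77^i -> [8.26, 14.62, 25.88, 45.8, 81.07]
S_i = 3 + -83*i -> [3, -80, -163, -246, -329]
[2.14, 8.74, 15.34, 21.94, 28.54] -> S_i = 2.14 + 6.60*i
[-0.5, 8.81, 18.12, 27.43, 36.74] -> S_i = -0.50 + 9.31*i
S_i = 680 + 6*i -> [680, 686, 692, 698, 704]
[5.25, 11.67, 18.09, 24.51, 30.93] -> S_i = 5.25 + 6.42*i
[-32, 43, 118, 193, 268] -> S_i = -32 + 75*i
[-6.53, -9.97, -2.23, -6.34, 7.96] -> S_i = Random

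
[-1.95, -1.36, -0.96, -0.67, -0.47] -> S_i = -1.95*0.70^i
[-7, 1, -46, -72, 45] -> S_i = Random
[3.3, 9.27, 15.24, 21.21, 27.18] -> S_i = 3.30 + 5.97*i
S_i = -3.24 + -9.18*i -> [-3.24, -12.42, -21.6, -30.78, -39.96]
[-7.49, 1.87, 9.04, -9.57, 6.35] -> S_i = Random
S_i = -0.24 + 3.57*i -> [-0.24, 3.33, 6.9, 10.47, 14.04]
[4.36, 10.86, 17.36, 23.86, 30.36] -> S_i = 4.36 + 6.50*i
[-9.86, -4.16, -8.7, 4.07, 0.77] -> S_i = Random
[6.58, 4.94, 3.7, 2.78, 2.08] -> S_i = 6.58*0.75^i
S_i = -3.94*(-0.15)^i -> [-3.94, 0.59, -0.09, 0.01, -0.0]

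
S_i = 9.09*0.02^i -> [9.09, 0.18, 0.0, 0.0, 0.0]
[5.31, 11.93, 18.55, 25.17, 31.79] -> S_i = 5.31 + 6.62*i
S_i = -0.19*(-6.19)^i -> [-0.19, 1.18, -7.28, 45.06, -278.94]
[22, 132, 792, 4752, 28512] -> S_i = 22*6^i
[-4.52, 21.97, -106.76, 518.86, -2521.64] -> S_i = -4.52*(-4.86)^i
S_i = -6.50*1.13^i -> [-6.5, -7.34, -8.3, -9.38, -10.6]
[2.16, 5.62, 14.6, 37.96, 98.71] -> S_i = 2.16*2.60^i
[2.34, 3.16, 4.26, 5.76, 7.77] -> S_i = 2.34*1.35^i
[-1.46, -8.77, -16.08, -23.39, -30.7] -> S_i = -1.46 + -7.31*i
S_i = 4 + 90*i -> [4, 94, 184, 274, 364]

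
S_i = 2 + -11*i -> [2, -9, -20, -31, -42]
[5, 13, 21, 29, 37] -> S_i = 5 + 8*i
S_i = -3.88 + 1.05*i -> [-3.88, -2.83, -1.78, -0.73, 0.32]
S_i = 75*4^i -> [75, 300, 1200, 4800, 19200]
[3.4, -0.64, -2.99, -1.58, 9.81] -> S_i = Random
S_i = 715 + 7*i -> [715, 722, 729, 736, 743]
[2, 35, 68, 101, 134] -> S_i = 2 + 33*i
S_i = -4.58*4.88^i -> [-4.58, -22.35, -109.07, -532.26, -2597.44]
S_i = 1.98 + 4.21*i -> [1.98, 6.19, 10.4, 14.61, 18.82]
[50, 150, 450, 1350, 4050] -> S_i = 50*3^i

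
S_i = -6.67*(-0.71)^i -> [-6.67, 4.74, -3.36, 2.39, -1.69]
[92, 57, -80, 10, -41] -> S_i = Random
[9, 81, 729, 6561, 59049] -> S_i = 9*9^i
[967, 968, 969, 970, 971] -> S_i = 967 + 1*i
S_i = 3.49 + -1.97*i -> [3.49, 1.52, -0.45, -2.42, -4.39]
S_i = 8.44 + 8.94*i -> [8.44, 17.38, 26.32, 35.26, 44.2]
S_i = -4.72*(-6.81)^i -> [-4.72, 32.14, -218.9, 1490.68, -10151.51]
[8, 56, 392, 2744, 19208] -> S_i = 8*7^i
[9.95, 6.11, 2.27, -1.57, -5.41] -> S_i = 9.95 + -3.84*i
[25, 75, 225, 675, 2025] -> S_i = 25*3^i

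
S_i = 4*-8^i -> [4, -32, 256, -2048, 16384]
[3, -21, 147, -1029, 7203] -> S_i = 3*-7^i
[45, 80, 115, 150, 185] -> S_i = 45 + 35*i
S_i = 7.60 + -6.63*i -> [7.6, 0.97, -5.66, -12.29, -18.92]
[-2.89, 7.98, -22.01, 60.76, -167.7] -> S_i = -2.89*(-2.76)^i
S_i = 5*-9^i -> [5, -45, 405, -3645, 32805]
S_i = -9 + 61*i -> [-9, 52, 113, 174, 235]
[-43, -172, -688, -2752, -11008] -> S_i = -43*4^i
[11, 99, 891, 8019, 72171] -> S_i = 11*9^i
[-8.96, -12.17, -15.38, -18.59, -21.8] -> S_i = -8.96 + -3.21*i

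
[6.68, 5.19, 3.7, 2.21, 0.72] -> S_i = 6.68 + -1.49*i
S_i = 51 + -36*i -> [51, 15, -21, -57, -93]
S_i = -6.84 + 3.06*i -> [-6.84, -3.78, -0.72, 2.34, 5.4]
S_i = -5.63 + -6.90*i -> [-5.63, -12.53, -19.43, -26.33, -33.23]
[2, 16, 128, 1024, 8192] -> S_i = 2*8^i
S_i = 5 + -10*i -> [5, -5, -15, -25, -35]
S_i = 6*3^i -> [6, 18, 54, 162, 486]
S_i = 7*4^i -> [7, 28, 112, 448, 1792]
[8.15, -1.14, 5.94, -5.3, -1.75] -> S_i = Random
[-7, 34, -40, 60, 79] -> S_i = Random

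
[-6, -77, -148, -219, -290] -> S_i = -6 + -71*i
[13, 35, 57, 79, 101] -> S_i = 13 + 22*i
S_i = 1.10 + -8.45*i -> [1.1, -7.35, -15.8, -24.25, -32.7]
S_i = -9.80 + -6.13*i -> [-9.8, -15.93, -22.06, -28.19, -34.32]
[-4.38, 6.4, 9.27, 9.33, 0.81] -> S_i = Random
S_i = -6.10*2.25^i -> [-6.1, -13.72, -30.88, -69.48, -156.34]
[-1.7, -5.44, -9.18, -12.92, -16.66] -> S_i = -1.70 + -3.74*i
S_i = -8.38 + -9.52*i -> [-8.38, -17.9, -27.42, -36.94, -46.46]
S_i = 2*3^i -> [2, 6, 18, 54, 162]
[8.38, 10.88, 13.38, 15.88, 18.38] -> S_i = 8.38 + 2.50*i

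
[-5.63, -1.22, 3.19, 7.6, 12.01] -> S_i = -5.63 + 4.41*i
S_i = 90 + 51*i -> [90, 141, 192, 243, 294]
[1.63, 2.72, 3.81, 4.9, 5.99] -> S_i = 1.63 + 1.09*i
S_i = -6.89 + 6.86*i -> [-6.89, -0.03, 6.83, 13.69, 20.55]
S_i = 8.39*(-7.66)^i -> [8.39, -64.27, 492.29, -3770.93, 28885.31]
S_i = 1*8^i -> [1, 8, 64, 512, 4096]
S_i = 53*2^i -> [53, 106, 212, 424, 848]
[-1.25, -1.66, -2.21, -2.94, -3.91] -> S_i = -1.25*1.33^i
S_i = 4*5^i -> [4, 20, 100, 500, 2500]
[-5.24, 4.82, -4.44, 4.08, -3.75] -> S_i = -5.24*(-0.92)^i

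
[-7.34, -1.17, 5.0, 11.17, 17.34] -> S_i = -7.34 + 6.17*i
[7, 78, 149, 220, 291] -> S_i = 7 + 71*i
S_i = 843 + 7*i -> [843, 850, 857, 864, 871]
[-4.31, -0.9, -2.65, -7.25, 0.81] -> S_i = Random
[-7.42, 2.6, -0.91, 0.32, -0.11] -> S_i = -7.42*(-0.35)^i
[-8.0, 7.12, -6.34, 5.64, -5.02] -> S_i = -8.00*(-0.89)^i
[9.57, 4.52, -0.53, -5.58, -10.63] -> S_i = 9.57 + -5.05*i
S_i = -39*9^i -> [-39, -351, -3159, -28431, -255879]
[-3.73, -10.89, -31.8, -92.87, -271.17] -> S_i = -3.73*2.92^i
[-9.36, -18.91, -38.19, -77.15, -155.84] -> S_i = -9.36*2.02^i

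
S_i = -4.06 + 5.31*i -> [-4.06, 1.25, 6.56, 11.87, 17.18]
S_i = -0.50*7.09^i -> [-0.5, -3.54, -25.13, -178.2, -1263.44]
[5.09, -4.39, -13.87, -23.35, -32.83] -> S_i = 5.09 + -9.48*i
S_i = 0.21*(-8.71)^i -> [0.21, -1.83, 15.93, -138.76, 1208.63]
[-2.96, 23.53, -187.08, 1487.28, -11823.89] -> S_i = -2.96*(-7.95)^i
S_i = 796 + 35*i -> [796, 831, 866, 901, 936]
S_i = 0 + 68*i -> [0, 68, 136, 204, 272]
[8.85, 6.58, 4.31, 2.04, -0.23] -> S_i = 8.85 + -2.27*i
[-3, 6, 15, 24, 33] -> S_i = -3 + 9*i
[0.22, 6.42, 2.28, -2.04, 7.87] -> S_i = Random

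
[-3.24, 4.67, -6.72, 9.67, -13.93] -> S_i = -3.24*(-1.44)^i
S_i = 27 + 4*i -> [27, 31, 35, 39, 43]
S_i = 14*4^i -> [14, 56, 224, 896, 3584]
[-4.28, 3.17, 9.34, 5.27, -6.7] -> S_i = Random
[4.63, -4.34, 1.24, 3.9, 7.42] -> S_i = Random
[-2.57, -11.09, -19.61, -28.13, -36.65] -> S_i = -2.57 + -8.52*i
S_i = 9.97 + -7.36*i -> [9.97, 2.61, -4.75, -12.11, -19.47]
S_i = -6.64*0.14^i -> [-6.64, -0.93, -0.13, -0.02, -0.0]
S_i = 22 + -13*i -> [22, 9, -4, -17, -30]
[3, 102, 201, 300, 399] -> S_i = 3 + 99*i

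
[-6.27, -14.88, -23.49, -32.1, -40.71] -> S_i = -6.27 + -8.61*i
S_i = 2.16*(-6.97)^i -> [2.16, -15.06, 104.93, -731.4, 5097.82]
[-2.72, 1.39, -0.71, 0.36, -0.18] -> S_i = -2.72*(-0.51)^i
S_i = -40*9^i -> [-40, -360, -3240, -29160, -262440]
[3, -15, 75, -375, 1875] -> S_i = 3*-5^i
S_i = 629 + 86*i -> [629, 715, 801, 887, 973]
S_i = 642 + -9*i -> [642, 633, 624, 615, 606]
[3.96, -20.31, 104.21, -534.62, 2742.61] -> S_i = 3.96*(-5.13)^i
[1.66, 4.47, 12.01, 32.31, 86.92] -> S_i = 1.66*2.69^i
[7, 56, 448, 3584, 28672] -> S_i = 7*8^i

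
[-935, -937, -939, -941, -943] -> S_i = -935 + -2*i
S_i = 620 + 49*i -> [620, 669, 718, 767, 816]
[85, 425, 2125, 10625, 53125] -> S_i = 85*5^i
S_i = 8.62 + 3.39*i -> [8.62, 12.01, 15.4, 18.79, 22.18]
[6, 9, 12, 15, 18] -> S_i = 6 + 3*i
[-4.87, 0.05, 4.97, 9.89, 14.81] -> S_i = -4.87 + 4.92*i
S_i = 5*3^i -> [5, 15, 45, 135, 405]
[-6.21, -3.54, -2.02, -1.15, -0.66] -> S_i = -6.21*0.57^i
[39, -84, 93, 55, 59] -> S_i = Random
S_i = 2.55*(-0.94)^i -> [2.55, -2.4, 2.25, -2.12, 1.99]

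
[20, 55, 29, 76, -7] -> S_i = Random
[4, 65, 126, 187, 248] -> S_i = 4 + 61*i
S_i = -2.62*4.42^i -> [-2.62, -11.58, -51.19, -226.24, -999.98]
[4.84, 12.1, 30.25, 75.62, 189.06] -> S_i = 4.84*2.50^i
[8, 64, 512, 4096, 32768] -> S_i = 8*8^i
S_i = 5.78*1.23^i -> [5.78, 7.11, 8.74, 10.76, 13.23]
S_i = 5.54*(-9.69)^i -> [5.54, -53.68, 520.18, -5040.59, 48843.29]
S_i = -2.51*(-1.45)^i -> [-2.51, 3.64, -5.28, 7.65, -11.1]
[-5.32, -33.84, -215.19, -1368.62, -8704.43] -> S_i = -5.32*6.36^i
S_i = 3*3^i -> [3, 9, 27, 81, 243]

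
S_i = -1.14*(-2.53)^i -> [-1.14, 2.88, -7.3, 18.46, -46.71]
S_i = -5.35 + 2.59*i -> [-5.35, -2.76, -0.17, 2.42, 5.01]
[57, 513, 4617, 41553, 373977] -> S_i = 57*9^i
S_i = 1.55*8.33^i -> [1.55, 12.91, 107.55, 895.91, 7462.97]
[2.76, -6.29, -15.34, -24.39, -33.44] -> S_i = 2.76 + -9.05*i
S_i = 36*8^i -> [36, 288, 2304, 18432, 147456]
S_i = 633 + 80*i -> [633, 713, 793, 873, 953]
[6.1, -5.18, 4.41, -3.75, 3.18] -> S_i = 6.10*(-0.85)^i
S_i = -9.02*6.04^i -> [-9.02, -54.48, -329.06, -1987.55, -12004.78]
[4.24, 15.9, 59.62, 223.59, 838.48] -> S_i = 4.24*3.75^i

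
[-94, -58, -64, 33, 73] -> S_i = Random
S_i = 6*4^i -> [6, 24, 96, 384, 1536]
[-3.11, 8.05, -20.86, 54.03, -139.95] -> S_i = -3.11*(-2.59)^i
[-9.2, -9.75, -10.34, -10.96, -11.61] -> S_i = -9.20*1.06^i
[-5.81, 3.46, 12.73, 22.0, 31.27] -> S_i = -5.81 + 9.27*i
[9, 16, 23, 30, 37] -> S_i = 9 + 7*i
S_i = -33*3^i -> [-33, -99, -297, -891, -2673]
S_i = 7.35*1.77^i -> [7.35, 13.01, 23.03, 40.76, 72.14]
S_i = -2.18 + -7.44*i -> [-2.18, -9.62, -17.06, -24.5, -31.94]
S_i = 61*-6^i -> [61, -366, 2196, -13176, 79056]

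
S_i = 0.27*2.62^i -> [0.27, 0.71, 1.85, 4.86, 12.72]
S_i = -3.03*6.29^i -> [-3.03, -19.06, -119.88, -754.04, -4742.91]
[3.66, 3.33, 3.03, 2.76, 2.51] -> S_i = 3.66*0.91^i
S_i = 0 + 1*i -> [0, 1, 2, 3, 4]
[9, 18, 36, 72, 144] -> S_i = 9*2^i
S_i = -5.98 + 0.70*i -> [-5.98, -5.28, -4.58, -3.88, -3.18]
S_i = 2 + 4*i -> [2, 6, 10, 14, 18]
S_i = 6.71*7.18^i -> [6.71, 48.18, 345.92, 2483.68, 17832.83]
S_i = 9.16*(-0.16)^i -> [9.16, -1.47, 0.23, -0.04, 0.01]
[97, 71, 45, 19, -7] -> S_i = 97 + -26*i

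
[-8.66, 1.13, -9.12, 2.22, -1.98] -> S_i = Random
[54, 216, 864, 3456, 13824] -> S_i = 54*4^i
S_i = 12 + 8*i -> [12, 20, 28, 36, 44]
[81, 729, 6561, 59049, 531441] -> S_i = 81*9^i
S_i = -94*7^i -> [-94, -658, -4606, -32242, -225694]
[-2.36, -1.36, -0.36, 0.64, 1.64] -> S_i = -2.36 + 1.00*i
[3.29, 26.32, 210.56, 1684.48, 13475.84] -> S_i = 3.29*8.00^i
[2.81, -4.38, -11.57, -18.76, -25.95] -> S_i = 2.81 + -7.19*i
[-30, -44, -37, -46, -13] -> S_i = Random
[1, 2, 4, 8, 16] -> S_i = 1*2^i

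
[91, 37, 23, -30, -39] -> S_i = Random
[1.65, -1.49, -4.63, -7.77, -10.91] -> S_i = 1.65 + -3.14*i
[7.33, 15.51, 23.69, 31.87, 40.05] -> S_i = 7.33 + 8.18*i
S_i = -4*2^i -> [-4, -8, -16, -32, -64]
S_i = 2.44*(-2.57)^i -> [2.44, -6.27, 16.12, -41.42, 106.44]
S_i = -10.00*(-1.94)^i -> [-10.0, 19.4, -37.64, 73.01, -141.65]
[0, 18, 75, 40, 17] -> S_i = Random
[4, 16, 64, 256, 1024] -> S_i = 4*4^i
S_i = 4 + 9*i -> [4, 13, 22, 31, 40]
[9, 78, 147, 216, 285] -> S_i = 9 + 69*i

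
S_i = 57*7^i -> [57, 399, 2793, 19551, 136857]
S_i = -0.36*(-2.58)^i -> [-0.36, 0.93, -2.4, 6.18, -15.95]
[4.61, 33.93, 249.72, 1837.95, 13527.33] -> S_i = 4.61*7.36^i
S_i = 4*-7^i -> [4, -28, 196, -1372, 9604]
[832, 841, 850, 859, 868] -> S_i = 832 + 9*i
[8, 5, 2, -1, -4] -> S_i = 8 + -3*i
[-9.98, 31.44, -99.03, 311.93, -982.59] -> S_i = -9.98*(-3.15)^i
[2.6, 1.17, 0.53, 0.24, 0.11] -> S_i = 2.60*0.45^i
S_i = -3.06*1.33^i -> [-3.06, -4.07, -5.41, -7.2, -9.57]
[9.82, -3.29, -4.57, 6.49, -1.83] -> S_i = Random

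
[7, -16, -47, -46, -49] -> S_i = Random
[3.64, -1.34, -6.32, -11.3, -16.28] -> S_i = 3.64 + -4.98*i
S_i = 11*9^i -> [11, 99, 891, 8019, 72171]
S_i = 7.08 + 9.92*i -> [7.08, 17.0, 26.92, 36.84, 46.76]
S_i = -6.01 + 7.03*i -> [-6.01, 1.02, 8.05, 15.08, 22.11]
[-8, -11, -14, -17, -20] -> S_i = -8 + -3*i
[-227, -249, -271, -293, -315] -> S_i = -227 + -22*i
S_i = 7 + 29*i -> [7, 36, 65, 94, 123]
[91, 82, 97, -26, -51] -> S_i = Random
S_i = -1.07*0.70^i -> [-1.07, -0.75, -0.52, -0.37, -0.26]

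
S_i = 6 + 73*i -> [6, 79, 152, 225, 298]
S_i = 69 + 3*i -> [69, 72, 75, 78, 81]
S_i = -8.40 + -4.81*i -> [-8.4, -13.21, -18.02, -22.83, -27.64]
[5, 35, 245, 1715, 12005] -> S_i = 5*7^i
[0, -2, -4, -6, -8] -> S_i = 0 + -2*i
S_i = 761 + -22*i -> [761, 739, 717, 695, 673]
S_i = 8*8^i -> [8, 64, 512, 4096, 32768]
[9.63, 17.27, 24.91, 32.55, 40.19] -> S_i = 9.63 + 7.64*i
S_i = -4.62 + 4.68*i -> [-4.62, 0.06, 4.74, 9.42, 14.1]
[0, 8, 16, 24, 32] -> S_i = 0 + 8*i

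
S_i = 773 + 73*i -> [773, 846, 919, 992, 1065]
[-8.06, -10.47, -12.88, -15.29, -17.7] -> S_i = -8.06 + -2.41*i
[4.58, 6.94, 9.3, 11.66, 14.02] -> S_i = 4.58 + 2.36*i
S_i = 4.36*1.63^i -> [4.36, 7.11, 11.58, 18.88, 30.78]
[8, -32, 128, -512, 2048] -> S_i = 8*-4^i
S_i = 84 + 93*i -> [84, 177, 270, 363, 456]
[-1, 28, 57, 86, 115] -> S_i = -1 + 29*i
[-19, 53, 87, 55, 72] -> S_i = Random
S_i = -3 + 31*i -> [-3, 28, 59, 90, 121]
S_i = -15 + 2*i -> [-15, -13, -11, -9, -7]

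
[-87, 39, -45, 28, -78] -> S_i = Random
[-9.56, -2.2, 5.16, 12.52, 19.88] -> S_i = -9.56 + 7.36*i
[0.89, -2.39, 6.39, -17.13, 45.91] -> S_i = 0.89*(-2.68)^i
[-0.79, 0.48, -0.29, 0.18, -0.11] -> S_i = -0.79*(-0.61)^i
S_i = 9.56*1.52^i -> [9.56, 14.53, 22.09, 33.57, 51.03]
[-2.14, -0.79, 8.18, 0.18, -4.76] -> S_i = Random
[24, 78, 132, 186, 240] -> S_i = 24 + 54*i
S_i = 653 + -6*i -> [653, 647, 641, 635, 629]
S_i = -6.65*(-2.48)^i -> [-6.65, 16.49, -40.9, 101.43, -251.55]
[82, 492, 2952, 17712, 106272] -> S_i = 82*6^i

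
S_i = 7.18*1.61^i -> [7.18, 11.56, 18.61, 29.96, 48.24]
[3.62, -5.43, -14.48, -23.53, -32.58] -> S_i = 3.62 + -9.05*i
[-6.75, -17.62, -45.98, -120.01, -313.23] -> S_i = -6.75*2.61^i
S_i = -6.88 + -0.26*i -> [-6.88, -7.14, -7.4, -7.66, -7.92]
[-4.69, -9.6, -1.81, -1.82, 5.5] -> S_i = Random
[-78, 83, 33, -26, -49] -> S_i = Random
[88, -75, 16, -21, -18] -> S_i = Random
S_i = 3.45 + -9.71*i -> [3.45, -6.26, -15.97, -25.68, -35.39]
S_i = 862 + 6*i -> [862, 868, 874, 880, 886]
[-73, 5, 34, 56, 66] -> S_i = Random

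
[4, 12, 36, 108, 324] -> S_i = 4*3^i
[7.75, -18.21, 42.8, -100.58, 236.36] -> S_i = 7.75*(-2.35)^i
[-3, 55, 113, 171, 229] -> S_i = -3 + 58*i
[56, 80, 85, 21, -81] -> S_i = Random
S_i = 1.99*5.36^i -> [1.99, 10.67, 57.17, 306.44, 1642.53]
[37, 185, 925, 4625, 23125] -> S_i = 37*5^i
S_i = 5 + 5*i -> [5, 10, 15, 20, 25]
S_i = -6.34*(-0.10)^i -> [-6.34, 0.63, -0.06, 0.01, -0.0]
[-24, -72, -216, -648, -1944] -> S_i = -24*3^i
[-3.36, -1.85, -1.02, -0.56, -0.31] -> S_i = -3.36*0.55^i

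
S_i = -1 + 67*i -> [-1, 66, 133, 200, 267]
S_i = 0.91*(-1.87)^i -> [0.91, -1.7, 3.18, -5.95, 11.13]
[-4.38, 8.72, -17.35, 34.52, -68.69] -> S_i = -4.38*(-1.99)^i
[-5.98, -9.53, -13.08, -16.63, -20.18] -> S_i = -5.98 + -3.55*i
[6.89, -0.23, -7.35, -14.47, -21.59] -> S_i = 6.89 + -7.12*i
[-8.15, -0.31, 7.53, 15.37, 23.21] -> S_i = -8.15 + 7.84*i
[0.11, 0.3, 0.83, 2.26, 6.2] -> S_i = 0.11*2.74^i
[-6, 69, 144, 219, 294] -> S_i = -6 + 75*i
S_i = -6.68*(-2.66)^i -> [-6.68, 17.77, -47.27, 125.72, -334.43]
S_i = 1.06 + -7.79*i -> [1.06, -6.73, -14.52, -22.31, -30.1]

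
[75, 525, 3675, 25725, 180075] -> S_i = 75*7^i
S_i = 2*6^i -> [2, 12, 72, 432, 2592]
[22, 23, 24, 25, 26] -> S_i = 22 + 1*i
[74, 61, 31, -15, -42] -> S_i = Random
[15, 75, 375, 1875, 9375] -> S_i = 15*5^i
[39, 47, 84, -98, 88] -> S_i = Random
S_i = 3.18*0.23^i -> [3.18, 0.73, 0.17, 0.04, 0.01]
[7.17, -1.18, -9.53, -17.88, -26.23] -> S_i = 7.17 + -8.35*i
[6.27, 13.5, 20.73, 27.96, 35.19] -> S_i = 6.27 + 7.23*i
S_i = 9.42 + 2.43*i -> [9.42, 11.85, 14.28, 16.71, 19.14]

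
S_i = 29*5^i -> [29, 145, 725, 3625, 18125]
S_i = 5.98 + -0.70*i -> [5.98, 5.28, 4.58, 3.88, 3.18]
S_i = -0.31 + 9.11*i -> [-0.31, 8.8, 17.91, 27.02, 36.13]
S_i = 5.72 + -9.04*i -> [5.72, -3.32, -12.36, -21.4, -30.44]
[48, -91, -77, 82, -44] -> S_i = Random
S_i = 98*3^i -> [98, 294, 882, 2646, 7938]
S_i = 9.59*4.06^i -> [9.59, 38.94, 158.08, 641.8, 2605.69]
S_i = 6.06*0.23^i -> [6.06, 1.39, 0.32, 0.07, 0.02]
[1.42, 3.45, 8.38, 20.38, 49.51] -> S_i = 1.42*2.43^i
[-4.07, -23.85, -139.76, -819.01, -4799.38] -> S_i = -4.07*5.86^i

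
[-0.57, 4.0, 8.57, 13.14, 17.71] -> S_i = -0.57 + 4.57*i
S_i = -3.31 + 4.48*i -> [-3.31, 1.17, 5.65, 10.13, 14.61]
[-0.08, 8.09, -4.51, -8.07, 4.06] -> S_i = Random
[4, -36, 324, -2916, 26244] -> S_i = 4*-9^i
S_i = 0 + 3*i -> [0, 3, 6, 9, 12]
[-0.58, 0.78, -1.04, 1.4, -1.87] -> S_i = -0.58*(-1.34)^i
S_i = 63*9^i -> [63, 567, 5103, 45927, 413343]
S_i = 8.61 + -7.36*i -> [8.61, 1.25, -6.11, -13.47, -20.83]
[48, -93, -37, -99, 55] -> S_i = Random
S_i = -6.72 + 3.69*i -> [-6.72, -3.03, 0.66, 4.35, 8.04]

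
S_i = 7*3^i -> [7, 21, 63, 189, 567]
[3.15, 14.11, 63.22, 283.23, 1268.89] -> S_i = 3.15*4.48^i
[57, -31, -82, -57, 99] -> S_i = Random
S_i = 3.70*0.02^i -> [3.7, 0.07, 0.0, 0.0, 0.0]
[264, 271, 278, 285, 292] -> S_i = 264 + 7*i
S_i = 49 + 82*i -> [49, 131, 213, 295, 377]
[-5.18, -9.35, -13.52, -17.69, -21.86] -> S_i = -5.18 + -4.17*i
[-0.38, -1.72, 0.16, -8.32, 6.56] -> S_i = Random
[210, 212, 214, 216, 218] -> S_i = 210 + 2*i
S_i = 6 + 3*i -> [6, 9, 12, 15, 18]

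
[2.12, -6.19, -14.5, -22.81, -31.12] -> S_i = 2.12 + -8.31*i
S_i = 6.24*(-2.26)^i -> [6.24, -14.1, 31.87, -72.03, 162.79]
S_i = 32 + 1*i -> [32, 33, 34, 35, 36]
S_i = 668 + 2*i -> [668, 670, 672, 674, 676]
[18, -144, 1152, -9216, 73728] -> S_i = 18*-8^i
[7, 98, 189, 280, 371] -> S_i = 7 + 91*i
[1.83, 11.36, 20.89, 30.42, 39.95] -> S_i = 1.83 + 9.53*i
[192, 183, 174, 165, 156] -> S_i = 192 + -9*i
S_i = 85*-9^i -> [85, -765, 6885, -61965, 557685]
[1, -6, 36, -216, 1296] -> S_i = 1*-6^i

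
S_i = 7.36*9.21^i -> [7.36, 67.79, 624.31, 5749.85, 52956.14]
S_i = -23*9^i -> [-23, -207, -1863, -16767, -150903]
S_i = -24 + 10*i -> [-24, -14, -4, 6, 16]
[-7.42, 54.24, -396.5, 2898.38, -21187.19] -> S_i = -7.42*(-7.31)^i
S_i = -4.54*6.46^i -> [-4.54, -29.33, -189.46, -1223.92, -7906.53]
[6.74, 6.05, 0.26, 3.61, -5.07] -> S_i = Random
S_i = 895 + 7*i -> [895, 902, 909, 916, 923]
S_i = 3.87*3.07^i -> [3.87, 11.88, 36.47, 111.98, 343.77]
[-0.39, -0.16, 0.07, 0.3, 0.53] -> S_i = -0.39 + 0.23*i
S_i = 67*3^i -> [67, 201, 603, 1809, 5427]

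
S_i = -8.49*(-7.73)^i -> [-8.49, 65.63, -507.3, 3921.45, -30312.77]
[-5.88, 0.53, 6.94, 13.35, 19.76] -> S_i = -5.88 + 6.41*i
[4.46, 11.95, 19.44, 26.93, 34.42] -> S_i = 4.46 + 7.49*i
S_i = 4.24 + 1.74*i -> [4.24, 5.98, 7.72, 9.46, 11.2]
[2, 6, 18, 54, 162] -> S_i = 2*3^i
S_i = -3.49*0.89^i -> [-3.49, -3.11, -2.76, -2.46, -2.19]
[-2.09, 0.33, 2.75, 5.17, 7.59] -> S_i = -2.09 + 2.42*i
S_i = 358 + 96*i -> [358, 454, 550, 646, 742]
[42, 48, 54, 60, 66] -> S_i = 42 + 6*i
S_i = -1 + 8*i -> [-1, 7, 15, 23, 31]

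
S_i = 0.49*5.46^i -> [0.49, 2.68, 14.61, 79.76, 435.48]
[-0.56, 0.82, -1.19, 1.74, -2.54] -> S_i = -0.56*(-1.46)^i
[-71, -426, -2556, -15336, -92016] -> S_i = -71*6^i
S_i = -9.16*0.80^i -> [-9.16, -7.33, -5.86, -4.69, -3.75]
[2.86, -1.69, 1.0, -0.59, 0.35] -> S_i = 2.86*(-0.59)^i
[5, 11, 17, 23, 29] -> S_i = 5 + 6*i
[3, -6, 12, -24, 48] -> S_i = 3*-2^i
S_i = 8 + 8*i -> [8, 16, 24, 32, 40]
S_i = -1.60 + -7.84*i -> [-1.6, -9.44, -17.28, -25.12, -32.96]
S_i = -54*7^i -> [-54, -378, -2646, -18522, -129654]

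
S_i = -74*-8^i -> [-74, 592, -4736, 37888, -303104]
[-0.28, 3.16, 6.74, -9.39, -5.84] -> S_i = Random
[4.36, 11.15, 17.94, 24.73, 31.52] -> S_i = 4.36 + 6.79*i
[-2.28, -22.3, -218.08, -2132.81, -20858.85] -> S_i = -2.28*9.78^i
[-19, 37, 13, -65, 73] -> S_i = Random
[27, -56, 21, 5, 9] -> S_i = Random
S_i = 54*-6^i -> [54, -324, 1944, -11664, 69984]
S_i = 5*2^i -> [5, 10, 20, 40, 80]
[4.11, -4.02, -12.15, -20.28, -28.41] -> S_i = 4.11 + -8.13*i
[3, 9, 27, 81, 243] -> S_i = 3*3^i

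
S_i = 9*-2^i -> [9, -18, 36, -72, 144]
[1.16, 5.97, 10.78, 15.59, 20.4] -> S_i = 1.16 + 4.81*i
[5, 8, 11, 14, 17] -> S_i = 5 + 3*i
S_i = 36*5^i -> [36, 180, 900, 4500, 22500]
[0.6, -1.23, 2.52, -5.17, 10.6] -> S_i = 0.60*(-2.05)^i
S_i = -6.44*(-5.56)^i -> [-6.44, 35.81, -199.08, 1106.9, -6154.39]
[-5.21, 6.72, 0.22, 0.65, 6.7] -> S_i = Random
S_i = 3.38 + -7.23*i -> [3.38, -3.85, -11.08, -18.31, -25.54]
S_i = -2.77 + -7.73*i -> [-2.77, -10.5, -18.23, -25.96, -33.69]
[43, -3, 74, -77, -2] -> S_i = Random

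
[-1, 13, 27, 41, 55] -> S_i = -1 + 14*i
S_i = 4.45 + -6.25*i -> [4.45, -1.8, -8.05, -14.3, -20.55]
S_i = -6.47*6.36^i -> [-6.47, -41.15, -261.71, -1664.47, -10586.02]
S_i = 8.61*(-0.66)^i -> [8.61, -5.68, 3.75, -2.48, 1.63]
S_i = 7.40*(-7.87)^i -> [7.4, -58.24, 458.33, -3607.08, 28387.73]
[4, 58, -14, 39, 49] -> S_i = Random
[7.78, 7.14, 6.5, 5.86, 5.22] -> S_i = 7.78 + -0.64*i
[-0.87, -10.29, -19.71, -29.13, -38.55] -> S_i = -0.87 + -9.42*i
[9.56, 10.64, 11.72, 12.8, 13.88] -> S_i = 9.56 + 1.08*i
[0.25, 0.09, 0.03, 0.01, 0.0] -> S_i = 0.25*0.36^i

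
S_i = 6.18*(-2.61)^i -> [6.18, -16.13, 42.1, -109.88, 286.78]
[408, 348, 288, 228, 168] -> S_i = 408 + -60*i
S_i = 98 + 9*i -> [98, 107, 116, 125, 134]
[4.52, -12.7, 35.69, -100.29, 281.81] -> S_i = 4.52*(-2.81)^i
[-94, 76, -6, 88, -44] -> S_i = Random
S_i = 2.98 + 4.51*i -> [2.98, 7.49, 12.0, 16.51, 21.02]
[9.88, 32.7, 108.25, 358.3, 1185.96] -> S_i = 9.88*3.31^i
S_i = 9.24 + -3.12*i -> [9.24, 6.12, 3.0, -0.12, -3.24]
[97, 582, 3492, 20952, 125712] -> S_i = 97*6^i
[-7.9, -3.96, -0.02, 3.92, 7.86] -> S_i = -7.90 + 3.94*i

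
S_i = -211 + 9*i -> [-211, -202, -193, -184, -175]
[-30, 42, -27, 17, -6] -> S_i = Random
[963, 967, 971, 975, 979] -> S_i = 963 + 4*i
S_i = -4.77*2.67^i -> [-4.77, -12.74, -34.0, -90.79, -242.42]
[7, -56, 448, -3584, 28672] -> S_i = 7*-8^i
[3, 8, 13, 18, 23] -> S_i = 3 + 5*i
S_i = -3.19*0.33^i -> [-3.19, -1.05, -0.35, -0.11, -0.04]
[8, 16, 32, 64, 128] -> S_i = 8*2^i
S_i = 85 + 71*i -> [85, 156, 227, 298, 369]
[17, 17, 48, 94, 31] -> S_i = Random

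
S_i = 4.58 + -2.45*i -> [4.58, 2.13, -0.32, -2.77, -5.22]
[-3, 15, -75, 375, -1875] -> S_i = -3*-5^i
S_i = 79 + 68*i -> [79, 147, 215, 283, 351]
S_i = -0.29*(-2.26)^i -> [-0.29, 0.66, -1.48, 3.35, -7.57]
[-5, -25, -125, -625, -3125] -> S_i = -5*5^i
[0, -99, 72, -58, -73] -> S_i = Random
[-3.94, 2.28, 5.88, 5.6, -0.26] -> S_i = Random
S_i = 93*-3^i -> [93, -279, 837, -2511, 7533]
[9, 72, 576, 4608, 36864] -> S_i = 9*8^i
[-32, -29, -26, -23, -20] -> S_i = -32 + 3*i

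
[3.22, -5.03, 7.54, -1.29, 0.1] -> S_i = Random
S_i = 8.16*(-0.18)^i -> [8.16, -1.47, 0.26, -0.05, 0.01]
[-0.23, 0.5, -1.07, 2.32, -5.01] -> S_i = -0.23*(-2.16)^i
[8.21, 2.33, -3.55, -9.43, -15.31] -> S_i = 8.21 + -5.88*i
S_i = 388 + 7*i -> [388, 395, 402, 409, 416]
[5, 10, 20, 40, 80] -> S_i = 5*2^i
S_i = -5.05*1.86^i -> [-5.05, -9.39, -17.47, -32.5, -60.44]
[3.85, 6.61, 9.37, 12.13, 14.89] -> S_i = 3.85 + 2.76*i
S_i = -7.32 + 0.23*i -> [-7.32, -7.09, -6.86, -6.63, -6.4]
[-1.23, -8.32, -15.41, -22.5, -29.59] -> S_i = -1.23 + -7.09*i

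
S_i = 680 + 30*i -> [680, 710, 740, 770, 800]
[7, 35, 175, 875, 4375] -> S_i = 7*5^i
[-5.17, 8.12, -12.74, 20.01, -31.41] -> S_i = -5.17*(-1.57)^i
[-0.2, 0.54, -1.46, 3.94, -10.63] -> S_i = -0.20*(-2.70)^i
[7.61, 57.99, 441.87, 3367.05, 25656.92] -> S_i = 7.61*7.62^i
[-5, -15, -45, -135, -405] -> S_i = -5*3^i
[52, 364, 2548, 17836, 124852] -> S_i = 52*7^i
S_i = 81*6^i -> [81, 486, 2916, 17496, 104976]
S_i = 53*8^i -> [53, 424, 3392, 27136, 217088]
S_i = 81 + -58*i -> [81, 23, -35, -93, -151]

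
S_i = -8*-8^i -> [-8, 64, -512, 4096, -32768]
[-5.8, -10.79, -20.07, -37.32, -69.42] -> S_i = -5.80*1.86^i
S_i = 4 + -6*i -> [4, -2, -8, -14, -20]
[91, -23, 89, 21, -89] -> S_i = Random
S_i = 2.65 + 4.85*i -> [2.65, 7.5, 12.35, 17.2, 22.05]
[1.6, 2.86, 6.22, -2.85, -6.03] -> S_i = Random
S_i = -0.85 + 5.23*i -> [-0.85, 4.38, 9.61, 14.84, 20.07]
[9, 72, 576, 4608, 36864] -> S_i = 9*8^i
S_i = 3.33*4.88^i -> [3.33, 16.25, 79.3, 386.99, 1888.53]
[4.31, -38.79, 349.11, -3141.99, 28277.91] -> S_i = 4.31*(-9.00)^i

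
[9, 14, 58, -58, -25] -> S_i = Random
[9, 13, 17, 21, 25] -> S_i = 9 + 4*i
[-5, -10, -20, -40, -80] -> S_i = -5*2^i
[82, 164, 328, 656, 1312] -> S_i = 82*2^i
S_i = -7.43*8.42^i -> [-7.43, -62.56, -526.76, -4435.32, -37345.41]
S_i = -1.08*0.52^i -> [-1.08, -0.56, -0.29, -0.15, -0.08]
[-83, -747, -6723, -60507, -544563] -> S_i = -83*9^i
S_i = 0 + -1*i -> [0, -1, -2, -3, -4]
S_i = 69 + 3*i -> [69, 72, 75, 78, 81]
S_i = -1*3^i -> [-1, -3, -9, -27, -81]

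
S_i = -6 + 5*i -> [-6, -1, 4, 9, 14]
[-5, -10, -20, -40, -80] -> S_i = -5*2^i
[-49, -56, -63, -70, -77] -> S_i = -49 + -7*i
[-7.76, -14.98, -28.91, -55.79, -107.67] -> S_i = -7.76*1.93^i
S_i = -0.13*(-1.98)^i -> [-0.13, 0.26, -0.51, 1.01, -2.0]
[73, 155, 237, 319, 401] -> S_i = 73 + 82*i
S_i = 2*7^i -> [2, 14, 98, 686, 4802]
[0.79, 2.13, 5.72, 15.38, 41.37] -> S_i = 0.79*2.69^i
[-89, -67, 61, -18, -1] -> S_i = Random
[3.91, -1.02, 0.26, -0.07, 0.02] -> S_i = 3.91*(-0.26)^i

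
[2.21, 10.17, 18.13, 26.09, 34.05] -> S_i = 2.21 + 7.96*i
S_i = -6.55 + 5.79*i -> [-6.55, -0.76, 5.03, 10.82, 16.61]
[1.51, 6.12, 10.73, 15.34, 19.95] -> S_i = 1.51 + 4.61*i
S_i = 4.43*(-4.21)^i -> [4.43, -18.65, 78.52, -330.56, 1391.66]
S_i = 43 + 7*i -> [43, 50, 57, 64, 71]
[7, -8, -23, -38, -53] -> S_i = 7 + -15*i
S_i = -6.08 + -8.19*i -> [-6.08, -14.27, -22.46, -30.65, -38.84]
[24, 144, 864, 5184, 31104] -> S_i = 24*6^i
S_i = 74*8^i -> [74, 592, 4736, 37888, 303104]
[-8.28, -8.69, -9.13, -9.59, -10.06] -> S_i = -8.28*1.05^i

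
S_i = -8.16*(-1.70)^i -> [-8.16, 13.87, -23.58, 40.09, -68.15]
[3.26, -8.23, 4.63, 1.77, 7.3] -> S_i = Random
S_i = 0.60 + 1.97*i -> [0.6, 2.57, 4.54, 6.51, 8.48]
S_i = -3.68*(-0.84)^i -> [-3.68, 3.09, -2.6, 2.18, -1.83]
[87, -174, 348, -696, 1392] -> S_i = 87*-2^i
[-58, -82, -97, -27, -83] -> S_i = Random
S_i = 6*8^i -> [6, 48, 384, 3072, 24576]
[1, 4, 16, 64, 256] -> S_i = 1*4^i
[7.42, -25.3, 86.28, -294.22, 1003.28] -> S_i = 7.42*(-3.41)^i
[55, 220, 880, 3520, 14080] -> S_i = 55*4^i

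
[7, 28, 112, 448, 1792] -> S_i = 7*4^i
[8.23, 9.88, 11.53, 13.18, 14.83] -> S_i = 8.23 + 1.65*i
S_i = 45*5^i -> [45, 225, 1125, 5625, 28125]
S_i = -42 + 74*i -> [-42, 32, 106, 180, 254]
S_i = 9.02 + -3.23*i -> [9.02, 5.79, 2.56, -0.67, -3.9]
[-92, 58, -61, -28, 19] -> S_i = Random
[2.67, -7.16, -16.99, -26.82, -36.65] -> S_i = 2.67 + -9.83*i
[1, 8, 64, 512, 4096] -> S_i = 1*8^i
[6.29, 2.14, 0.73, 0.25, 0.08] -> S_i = 6.29*0.34^i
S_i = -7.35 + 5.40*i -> [-7.35, -1.95, 3.45, 8.85, 14.25]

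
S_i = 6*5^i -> [6, 30, 150, 750, 3750]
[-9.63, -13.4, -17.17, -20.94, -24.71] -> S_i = -9.63 + -3.77*i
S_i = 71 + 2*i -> [71, 73, 75, 77, 79]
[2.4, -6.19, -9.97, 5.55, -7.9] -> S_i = Random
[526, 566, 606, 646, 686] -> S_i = 526 + 40*i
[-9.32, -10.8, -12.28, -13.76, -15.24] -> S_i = -9.32 + -1.48*i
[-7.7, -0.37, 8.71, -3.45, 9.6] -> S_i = Random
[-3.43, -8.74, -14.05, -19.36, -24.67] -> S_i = -3.43 + -5.31*i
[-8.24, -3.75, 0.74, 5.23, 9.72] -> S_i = -8.24 + 4.49*i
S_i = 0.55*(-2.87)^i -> [0.55, -1.58, 4.53, -13.0, 37.32]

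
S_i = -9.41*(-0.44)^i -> [-9.41, 4.14, -1.82, 0.8, -0.35]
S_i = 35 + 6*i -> [35, 41, 47, 53, 59]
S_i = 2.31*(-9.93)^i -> [2.31, -22.94, 227.78, -2261.83, 22459.96]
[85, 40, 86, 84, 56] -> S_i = Random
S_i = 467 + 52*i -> [467, 519, 571, 623, 675]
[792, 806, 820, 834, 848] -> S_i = 792 + 14*i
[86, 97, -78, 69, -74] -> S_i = Random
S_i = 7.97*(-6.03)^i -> [7.97, -48.06, 289.8, -1747.47, 10537.26]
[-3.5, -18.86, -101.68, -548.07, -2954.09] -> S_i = -3.50*5.39^i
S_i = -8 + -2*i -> [-8, -10, -12, -14, -16]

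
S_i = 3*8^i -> [3, 24, 192, 1536, 12288]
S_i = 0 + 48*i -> [0, 48, 96, 144, 192]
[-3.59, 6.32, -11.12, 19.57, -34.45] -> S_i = -3.59*(-1.76)^i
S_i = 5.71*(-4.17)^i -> [5.71, -23.81, 99.29, -414.04, 1726.55]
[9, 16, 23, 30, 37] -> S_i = 9 + 7*i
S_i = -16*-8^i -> [-16, 128, -1024, 8192, -65536]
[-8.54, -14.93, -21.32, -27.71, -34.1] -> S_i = -8.54 + -6.39*i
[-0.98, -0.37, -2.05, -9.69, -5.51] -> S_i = Random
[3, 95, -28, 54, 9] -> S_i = Random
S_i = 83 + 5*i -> [83, 88, 93, 98, 103]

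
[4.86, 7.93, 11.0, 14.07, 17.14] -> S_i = 4.86 + 3.07*i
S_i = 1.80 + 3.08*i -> [1.8, 4.88, 7.96, 11.04, 14.12]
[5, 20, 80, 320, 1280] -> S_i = 5*4^i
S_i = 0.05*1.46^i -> [0.05, 0.07, 0.11, 0.16, 0.23]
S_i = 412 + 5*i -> [412, 417, 422, 427, 432]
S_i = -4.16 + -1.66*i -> [-4.16, -5.82, -7.48, -9.14, -10.8]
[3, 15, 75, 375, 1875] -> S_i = 3*5^i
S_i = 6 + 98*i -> [6, 104, 202, 300, 398]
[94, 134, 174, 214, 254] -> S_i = 94 + 40*i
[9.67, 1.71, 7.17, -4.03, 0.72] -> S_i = Random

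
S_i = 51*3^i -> [51, 153, 459, 1377, 4131]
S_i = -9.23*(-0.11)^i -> [-9.23, 1.02, -0.11, 0.01, -0.0]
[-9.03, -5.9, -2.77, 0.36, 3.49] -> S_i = -9.03 + 3.13*i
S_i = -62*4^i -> [-62, -248, -992, -3968, -15872]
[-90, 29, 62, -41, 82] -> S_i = Random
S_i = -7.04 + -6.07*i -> [-7.04, -13.11, -19.18, -25.25, -31.32]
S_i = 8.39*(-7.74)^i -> [8.39, -64.94, 502.62, -3890.32, 30111.04]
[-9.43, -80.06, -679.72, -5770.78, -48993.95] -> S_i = -9.43*8.49^i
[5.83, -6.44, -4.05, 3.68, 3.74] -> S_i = Random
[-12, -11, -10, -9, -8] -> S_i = -12 + 1*i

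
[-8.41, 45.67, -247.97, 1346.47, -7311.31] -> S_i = -8.41*(-5.43)^i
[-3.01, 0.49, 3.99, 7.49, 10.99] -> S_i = -3.01 + 3.50*i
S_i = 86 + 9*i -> [86, 95, 104, 113, 122]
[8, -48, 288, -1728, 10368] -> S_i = 8*-6^i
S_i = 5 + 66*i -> [5, 71, 137, 203, 269]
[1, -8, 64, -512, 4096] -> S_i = 1*-8^i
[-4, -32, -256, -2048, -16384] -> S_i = -4*8^i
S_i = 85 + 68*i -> [85, 153, 221, 289, 357]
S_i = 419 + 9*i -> [419, 428, 437, 446, 455]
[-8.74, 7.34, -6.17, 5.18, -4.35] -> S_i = -8.74*(-0.84)^i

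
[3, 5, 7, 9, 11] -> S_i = 3 + 2*i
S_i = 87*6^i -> [87, 522, 3132, 18792, 112752]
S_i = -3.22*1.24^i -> [-3.22, -3.99, -4.95, -6.14, -7.61]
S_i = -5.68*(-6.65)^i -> [-5.68, 37.77, -251.18, 1670.37, -11107.98]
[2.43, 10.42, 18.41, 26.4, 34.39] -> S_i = 2.43 + 7.99*i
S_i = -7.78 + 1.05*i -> [-7.78, -6.73, -5.68, -4.63, -3.58]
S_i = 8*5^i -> [8, 40, 200, 1000, 5000]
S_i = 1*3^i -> [1, 3, 9, 27, 81]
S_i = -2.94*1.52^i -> [-2.94, -4.47, -6.79, -10.32, -15.69]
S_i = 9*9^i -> [9, 81, 729, 6561, 59049]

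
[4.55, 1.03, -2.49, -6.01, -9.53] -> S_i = 4.55 + -3.52*i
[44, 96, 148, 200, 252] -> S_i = 44 + 52*i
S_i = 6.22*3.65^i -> [6.22, 22.7, 82.87, 302.46, 1103.98]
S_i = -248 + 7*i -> [-248, -241, -234, -227, -220]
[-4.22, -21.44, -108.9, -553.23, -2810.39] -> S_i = -4.22*5.08^i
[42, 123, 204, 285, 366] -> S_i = 42 + 81*i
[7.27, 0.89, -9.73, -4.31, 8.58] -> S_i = Random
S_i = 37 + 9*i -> [37, 46, 55, 64, 73]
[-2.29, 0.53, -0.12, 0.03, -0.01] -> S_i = -2.29*(-0.23)^i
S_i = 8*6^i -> [8, 48, 288, 1728, 10368]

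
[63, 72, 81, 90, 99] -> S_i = 63 + 9*i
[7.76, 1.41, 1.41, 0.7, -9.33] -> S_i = Random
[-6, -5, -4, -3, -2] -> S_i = -6 + 1*i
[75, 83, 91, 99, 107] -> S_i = 75 + 8*i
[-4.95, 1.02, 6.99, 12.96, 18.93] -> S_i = -4.95 + 5.97*i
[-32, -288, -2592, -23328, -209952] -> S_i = -32*9^i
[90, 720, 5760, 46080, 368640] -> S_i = 90*8^i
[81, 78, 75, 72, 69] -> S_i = 81 + -3*i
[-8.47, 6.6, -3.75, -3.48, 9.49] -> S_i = Random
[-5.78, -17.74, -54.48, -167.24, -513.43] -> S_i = -5.78*3.07^i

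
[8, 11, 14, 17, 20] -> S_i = 8 + 3*i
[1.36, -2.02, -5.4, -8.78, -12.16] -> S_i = 1.36 + -3.38*i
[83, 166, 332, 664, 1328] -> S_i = 83*2^i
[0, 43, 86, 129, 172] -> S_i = 0 + 43*i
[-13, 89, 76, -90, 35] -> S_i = Random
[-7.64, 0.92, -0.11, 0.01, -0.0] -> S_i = -7.64*(-0.12)^i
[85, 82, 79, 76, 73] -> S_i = 85 + -3*i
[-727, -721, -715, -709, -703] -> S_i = -727 + 6*i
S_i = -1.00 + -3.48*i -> [-1.0, -4.48, -7.96, -11.44, -14.92]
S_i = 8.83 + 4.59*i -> [8.83, 13.42, 18.01, 22.6, 27.19]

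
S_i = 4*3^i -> [4, 12, 36, 108, 324]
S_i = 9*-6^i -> [9, -54, 324, -1944, 11664]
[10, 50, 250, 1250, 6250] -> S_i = 10*5^i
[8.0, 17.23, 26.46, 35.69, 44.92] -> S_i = 8.00 + 9.23*i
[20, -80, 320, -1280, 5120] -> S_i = 20*-4^i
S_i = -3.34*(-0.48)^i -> [-3.34, 1.6, -0.77, 0.37, -0.18]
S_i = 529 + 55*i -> [529, 584, 639, 694, 749]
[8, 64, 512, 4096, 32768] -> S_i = 8*8^i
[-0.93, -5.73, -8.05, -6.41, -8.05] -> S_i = Random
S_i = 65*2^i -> [65, 130, 260, 520, 1040]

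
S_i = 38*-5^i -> [38, -190, 950, -4750, 23750]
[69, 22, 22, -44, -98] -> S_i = Random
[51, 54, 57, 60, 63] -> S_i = 51 + 3*i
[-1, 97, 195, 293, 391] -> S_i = -1 + 98*i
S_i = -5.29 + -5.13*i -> [-5.29, -10.42, -15.55, -20.68, -25.81]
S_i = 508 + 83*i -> [508, 591, 674, 757, 840]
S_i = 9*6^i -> [9, 54, 324, 1944, 11664]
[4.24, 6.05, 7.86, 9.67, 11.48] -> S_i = 4.24 + 1.81*i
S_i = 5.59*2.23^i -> [5.59, 12.47, 27.8, 61.99, 138.24]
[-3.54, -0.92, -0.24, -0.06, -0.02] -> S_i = -3.54*0.26^i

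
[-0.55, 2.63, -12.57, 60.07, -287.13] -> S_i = -0.55*(-4.78)^i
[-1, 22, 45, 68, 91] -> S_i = -1 + 23*i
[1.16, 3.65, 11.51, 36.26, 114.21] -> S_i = 1.16*3.15^i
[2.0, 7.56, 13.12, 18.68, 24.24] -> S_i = 2.00 + 5.56*i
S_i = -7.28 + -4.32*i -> [-7.28, -11.6, -15.92, -20.24, -24.56]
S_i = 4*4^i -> [4, 16, 64, 256, 1024]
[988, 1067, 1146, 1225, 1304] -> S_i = 988 + 79*i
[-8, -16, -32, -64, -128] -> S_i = -8*2^i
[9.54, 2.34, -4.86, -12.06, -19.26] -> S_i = 9.54 + -7.20*i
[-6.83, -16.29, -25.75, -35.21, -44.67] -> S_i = -6.83 + -9.46*i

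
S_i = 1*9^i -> [1, 9, 81, 729, 6561]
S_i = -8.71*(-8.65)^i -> [-8.71, 75.34, -651.7, 5637.24, -48762.12]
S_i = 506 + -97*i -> [506, 409, 312, 215, 118]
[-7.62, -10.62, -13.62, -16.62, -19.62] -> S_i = -7.62 + -3.00*i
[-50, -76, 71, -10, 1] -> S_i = Random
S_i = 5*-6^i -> [5, -30, 180, -1080, 6480]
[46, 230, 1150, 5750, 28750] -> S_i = 46*5^i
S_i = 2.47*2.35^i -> [2.47, 5.8, 13.64, 32.06, 75.33]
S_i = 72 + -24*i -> [72, 48, 24, 0, -24]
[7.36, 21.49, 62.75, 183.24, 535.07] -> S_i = 7.36*2.92^i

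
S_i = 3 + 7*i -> [3, 10, 17, 24, 31]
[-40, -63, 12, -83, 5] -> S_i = Random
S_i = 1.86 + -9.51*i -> [1.86, -7.65, -17.16, -26.67, -36.18]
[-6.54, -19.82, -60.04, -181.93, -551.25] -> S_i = -6.54*3.03^i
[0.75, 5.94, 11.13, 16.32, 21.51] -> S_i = 0.75 + 5.19*i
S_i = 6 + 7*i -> [6, 13, 20, 27, 34]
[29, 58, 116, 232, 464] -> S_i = 29*2^i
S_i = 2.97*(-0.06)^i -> [2.97, -0.18, 0.01, -0.0, 0.0]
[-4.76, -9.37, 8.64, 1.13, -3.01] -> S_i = Random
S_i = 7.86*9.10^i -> [7.86, 71.53, 650.89, 5923.07, 53899.92]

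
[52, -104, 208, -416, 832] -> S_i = 52*-2^i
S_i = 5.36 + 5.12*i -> [5.36, 10.48, 15.6, 20.72, 25.84]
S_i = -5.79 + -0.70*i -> [-5.79, -6.49, -7.19, -7.89, -8.59]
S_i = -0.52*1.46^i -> [-0.52, -0.76, -1.11, -1.62, -2.36]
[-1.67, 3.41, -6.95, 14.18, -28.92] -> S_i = -1.67*(-2.04)^i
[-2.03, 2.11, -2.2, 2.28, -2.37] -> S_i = -2.03*(-1.04)^i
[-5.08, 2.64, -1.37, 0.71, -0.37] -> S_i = -5.08*(-0.52)^i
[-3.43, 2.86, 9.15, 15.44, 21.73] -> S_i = -3.43 + 6.29*i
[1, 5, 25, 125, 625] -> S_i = 1*5^i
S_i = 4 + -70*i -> [4, -66, -136, -206, -276]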